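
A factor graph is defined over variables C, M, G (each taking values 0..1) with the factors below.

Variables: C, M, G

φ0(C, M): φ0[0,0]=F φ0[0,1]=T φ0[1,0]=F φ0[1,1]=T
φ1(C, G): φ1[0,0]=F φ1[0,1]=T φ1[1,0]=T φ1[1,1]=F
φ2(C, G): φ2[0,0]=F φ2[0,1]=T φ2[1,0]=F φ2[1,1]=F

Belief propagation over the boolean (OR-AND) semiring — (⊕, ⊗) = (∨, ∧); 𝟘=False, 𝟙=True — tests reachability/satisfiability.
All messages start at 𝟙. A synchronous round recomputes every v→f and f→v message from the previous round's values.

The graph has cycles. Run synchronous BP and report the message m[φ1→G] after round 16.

message @ round 16 = [F, T]

init: all messages = 𝟙 over 2 values
r1 m[φ0→C] = [T, T]
r1 m[φ0→M] = [F, T]
r1 m[φ1→C] = [T, T]
r1 m[φ1→G] = [T, T]
r1 m[φ2→C] = [T, F]
r1 m[φ2→G] = [F, T]
r1 m[C→φ0] = [T, T]
r1 m[C→φ1] = [T, T]
r1 m[C→φ2] = [T, T]
r1 m[M→φ0] = [T, T]
r1 m[G→φ1] = [T, T]
r1 m[G→φ2] = [T, T]
r2 m[φ0→C] = [T, T]
r2 m[φ0→M] = [F, T]
r2 m[φ1→C] = [T, T]
r2 m[φ1→G] = [T, T]
r2 m[φ2→C] = [T, F]
r2 m[φ2→G] = [F, T]
r2 m[C→φ0] = [T, F]
r2 m[C→φ1] = [T, F]
r2 m[C→φ2] = [T, T]
r2 m[M→φ0] = [T, T]
r2 m[G→φ1] = [F, T]
r2 m[G→φ2] = [T, T]
r3 m[φ0→C] = [T, T]
r3 m[φ0→M] = [F, T]
r3 m[φ1→C] = [T, F]
r3 m[φ1→G] = [F, T]
r3 m[φ2→C] = [T, F]
r3 m[φ2→G] = [F, T]
r3 m[C→φ0] = [T, F]
r3 m[C→φ1] = [T, F]
r3 m[C→φ2] = [T, T]
r3 m[M→φ0] = [T, T]
r3 m[G→φ1] = [F, T]
r3 m[G→φ2] = [T, T]
r4 m[φ0→C] = [T, T]
r4 m[φ0→M] = [F, T]
r4 m[φ1→C] = [T, F]
r4 m[φ1→G] = [F, T]
r4 m[φ2→C] = [T, F]
r4 m[φ2→G] = [F, T]
r4 m[C→φ0] = [T, F]
r4 m[C→φ1] = [T, F]
r4 m[C→φ2] = [T, F]
r4 m[M→φ0] = [T, T]
r4 m[G→φ1] = [F, T]
r4 m[G→φ2] = [F, T]
r5 m[φ0→C] = [T, T]
r5 m[φ0→M] = [F, T]
r5 m[φ1→C] = [T, F]
r5 m[φ1→G] = [F, T]
r5 m[φ2→C] = [T, F]
r5 m[φ2→G] = [F, T]
r5 m[C→φ0] = [T, F]
r5 m[C→φ1] = [T, F]
r5 m[C→φ2] = [T, F]
r5 m[M→φ0] = [T, T]
r5 m[G→φ1] = [F, T]
r5 m[G→φ2] = [F, T]
r6 m[φ0→C] = [T, T]
r6 m[φ0→M] = [F, T]
r6 m[φ1→C] = [T, F]
r6 m[φ1→G] = [F, T]
r6 m[φ2→C] = [T, F]
r6 m[φ2→G] = [F, T]
r6 m[C→φ0] = [T, F]
r6 m[C→φ1] = [T, F]
r6 m[C→φ2] = [T, F]
r6 m[M→φ0] = [T, T]
r6 m[G→φ1] = [F, T]
r6 m[G→φ2] = [F, T]
r7 m[φ0→C] = [T, T]
r7 m[φ0→M] = [F, T]
r7 m[φ1→C] = [T, F]
r7 m[φ1→G] = [F, T]
r7 m[φ2→C] = [T, F]
r7 m[φ2→G] = [F, T]
r7 m[C→φ0] = [T, F]
r7 m[C→φ1] = [T, F]
r7 m[C→φ2] = [T, F]
r7 m[M→φ0] = [T, T]
r7 m[G→φ1] = [F, T]
r7 m[G→φ2] = [F, T]
r8 m[φ0→C] = [T, T]
r8 m[φ0→M] = [F, T]
r8 m[φ1→C] = [T, F]
r8 m[φ1→G] = [F, T]
r8 m[φ2→C] = [T, F]
r8 m[φ2→G] = [F, T]
r8 m[C→φ0] = [T, F]
r8 m[C→φ1] = [T, F]
r8 m[C→φ2] = [T, F]
r8 m[M→φ0] = [T, T]
r8 m[G→φ1] = [F, T]
r8 m[G→φ2] = [F, T]
r9 m[φ0→C] = [T, T]
r9 m[φ0→M] = [F, T]
r9 m[φ1→C] = [T, F]
r9 m[φ1→G] = [F, T]
r9 m[φ2→C] = [T, F]
r9 m[φ2→G] = [F, T]
r9 m[C→φ0] = [T, F]
r9 m[C→φ1] = [T, F]
r9 m[C→φ2] = [T, F]
r9 m[M→φ0] = [T, T]
r9 m[G→φ1] = [F, T]
r9 m[G→φ2] = [F, T]
r10 m[φ0→C] = [T, T]
r10 m[φ0→M] = [F, T]
r10 m[φ1→C] = [T, F]
r10 m[φ1→G] = [F, T]
r10 m[φ2→C] = [T, F]
r10 m[φ2→G] = [F, T]
r10 m[C→φ0] = [T, F]
r10 m[C→φ1] = [T, F]
r10 m[C→φ2] = [T, F]
r10 m[M→φ0] = [T, T]
r10 m[G→φ1] = [F, T]
r10 m[G→φ2] = [F, T]
r11 m[φ0→C] = [T, T]
r11 m[φ0→M] = [F, T]
r11 m[φ1→C] = [T, F]
r11 m[φ1→G] = [F, T]
r11 m[φ2→C] = [T, F]
r11 m[φ2→G] = [F, T]
r11 m[C→φ0] = [T, F]
r11 m[C→φ1] = [T, F]
r11 m[C→φ2] = [T, F]
r11 m[M→φ0] = [T, T]
r11 m[G→φ1] = [F, T]
r11 m[G→φ2] = [F, T]
r12 m[φ0→C] = [T, T]
r12 m[φ0→M] = [F, T]
r12 m[φ1→C] = [T, F]
r12 m[φ1→G] = [F, T]
r12 m[φ2→C] = [T, F]
r12 m[φ2→G] = [F, T]
r12 m[C→φ0] = [T, F]
r12 m[C→φ1] = [T, F]
r12 m[C→φ2] = [T, F]
r12 m[M→φ0] = [T, T]
r12 m[G→φ1] = [F, T]
r12 m[G→φ2] = [F, T]
r13 m[φ0→C] = [T, T]
r13 m[φ0→M] = [F, T]
r13 m[φ1→C] = [T, F]
r13 m[φ1→G] = [F, T]
r13 m[φ2→C] = [T, F]
r13 m[φ2→G] = [F, T]
r13 m[C→φ0] = [T, F]
r13 m[C→φ1] = [T, F]
r13 m[C→φ2] = [T, F]
r13 m[M→φ0] = [T, T]
r13 m[G→φ1] = [F, T]
r13 m[G→φ2] = [F, T]
r14 m[φ0→C] = [T, T]
r14 m[φ0→M] = [F, T]
r14 m[φ1→C] = [T, F]
r14 m[φ1→G] = [F, T]
r14 m[φ2→C] = [T, F]
r14 m[φ2→G] = [F, T]
r14 m[C→φ0] = [T, F]
r14 m[C→φ1] = [T, F]
r14 m[C→φ2] = [T, F]
r14 m[M→φ0] = [T, T]
r14 m[G→φ1] = [F, T]
r14 m[G→φ2] = [F, T]
r15 m[φ0→C] = [T, T]
r15 m[φ0→M] = [F, T]
r15 m[φ1→C] = [T, F]
r15 m[φ1→G] = [F, T]
r15 m[φ2→C] = [T, F]
r15 m[φ2→G] = [F, T]
r15 m[C→φ0] = [T, F]
r15 m[C→φ1] = [T, F]
r15 m[C→φ2] = [T, F]
r15 m[M→φ0] = [T, T]
r15 m[G→φ1] = [F, T]
r15 m[G→φ2] = [F, T]
r16 m[φ0→C] = [T, T]
r16 m[φ0→M] = [F, T]
r16 m[φ1→C] = [T, F]
r16 m[φ1→G] = [F, T]
r16 m[φ2→C] = [T, F]
r16 m[φ2→G] = [F, T]
r16 m[C→φ0] = [T, F]
r16 m[C→φ1] = [T, F]
r16 m[C→φ2] = [T, F]
r16 m[M→φ0] = [T, T]
r16 m[G→φ1] = [F, T]
r16 m[G→φ2] = [F, T]
fixed point reached at round 5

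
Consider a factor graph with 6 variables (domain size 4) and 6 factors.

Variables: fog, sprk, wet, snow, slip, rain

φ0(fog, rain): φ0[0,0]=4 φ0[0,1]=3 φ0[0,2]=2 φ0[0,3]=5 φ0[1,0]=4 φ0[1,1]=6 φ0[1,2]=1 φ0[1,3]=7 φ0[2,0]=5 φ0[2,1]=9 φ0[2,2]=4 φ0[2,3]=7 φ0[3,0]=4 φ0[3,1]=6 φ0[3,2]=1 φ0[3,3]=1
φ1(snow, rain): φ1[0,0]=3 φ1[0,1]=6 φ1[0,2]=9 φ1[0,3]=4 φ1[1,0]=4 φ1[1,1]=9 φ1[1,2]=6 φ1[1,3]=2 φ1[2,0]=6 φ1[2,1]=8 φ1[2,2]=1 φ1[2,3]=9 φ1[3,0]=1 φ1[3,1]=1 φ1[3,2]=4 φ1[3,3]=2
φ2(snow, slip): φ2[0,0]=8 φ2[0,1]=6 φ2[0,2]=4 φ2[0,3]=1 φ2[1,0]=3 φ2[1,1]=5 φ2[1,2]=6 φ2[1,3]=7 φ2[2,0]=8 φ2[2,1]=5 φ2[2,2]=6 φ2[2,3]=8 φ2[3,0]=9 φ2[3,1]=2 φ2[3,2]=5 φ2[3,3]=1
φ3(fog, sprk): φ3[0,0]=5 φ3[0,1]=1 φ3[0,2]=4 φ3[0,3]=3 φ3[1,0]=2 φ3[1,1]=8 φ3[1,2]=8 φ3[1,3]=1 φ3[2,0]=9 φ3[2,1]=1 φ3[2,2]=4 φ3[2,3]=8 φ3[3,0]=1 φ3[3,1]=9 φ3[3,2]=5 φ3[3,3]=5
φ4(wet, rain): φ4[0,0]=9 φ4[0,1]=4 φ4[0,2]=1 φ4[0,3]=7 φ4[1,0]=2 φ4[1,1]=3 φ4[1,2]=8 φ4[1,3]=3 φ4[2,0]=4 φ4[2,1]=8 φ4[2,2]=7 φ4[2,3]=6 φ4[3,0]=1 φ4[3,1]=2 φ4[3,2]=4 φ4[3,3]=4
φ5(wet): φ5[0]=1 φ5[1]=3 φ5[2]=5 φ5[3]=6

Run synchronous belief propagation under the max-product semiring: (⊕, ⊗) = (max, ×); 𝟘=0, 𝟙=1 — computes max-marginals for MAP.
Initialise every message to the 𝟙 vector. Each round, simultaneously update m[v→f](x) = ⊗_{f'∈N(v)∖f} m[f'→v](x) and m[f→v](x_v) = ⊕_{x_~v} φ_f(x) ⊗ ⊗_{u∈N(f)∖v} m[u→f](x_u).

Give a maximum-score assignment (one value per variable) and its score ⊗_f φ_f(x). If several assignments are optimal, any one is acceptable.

assignment: (fog=2, sprk=0, wet=2, snow=2, slip=0, rain=1); score = 207360

init: all messages = 𝟙 over 4 values
r1 m[φ0→fog] = [5, 7, 9, 6]
r1 m[φ0→rain] = [5, 9, 4, 7]
r1 m[φ1→snow] = [9, 9, 9, 4]
r1 m[φ1→rain] = [6, 9, 9, 9]
r1 m[φ2→snow] = [8, 7, 8, 9]
r1 m[φ2→slip] = [9, 6, 6, 8]
r1 m[φ3→fog] = [5, 8, 9, 9]
r1 m[φ3→sprk] = [9, 9, 8, 8]
r1 m[φ4→wet] = [9, 8, 8, 4]
r1 m[φ4→rain] = [9, 8, 8, 7]
r1 m[φ5→wet] = [1, 3, 5, 6]
r1 m[fog→φ0] = [1, 1, 1, 1]
r1 m[fog→φ3] = [1, 1, 1, 1]
r1 m[sprk→φ3] = [1, 1, 1, 1]
r1 m[wet→φ4] = [1, 1, 1, 1]
r1 m[wet→φ5] = [1, 1, 1, 1]
r1 m[snow→φ1] = [1, 1, 1, 1]
r1 m[snow→φ2] = [1, 1, 1, 1]
r1 m[slip→φ2] = [1, 1, 1, 1]
r1 m[rain→φ0] = [1, 1, 1, 1]
r1 m[rain→φ1] = [1, 1, 1, 1]
r1 m[rain→φ4] = [1, 1, 1, 1]
r2 m[φ0→fog] = [5, 7, 9, 6]
r2 m[φ0→rain] = [5, 9, 4, 7]
r2 m[φ1→snow] = [9, 9, 9, 4]
r2 m[φ1→rain] = [6, 9, 9, 9]
r2 m[φ2→snow] = [8, 7, 8, 9]
r2 m[φ2→slip] = [9, 6, 6, 8]
r2 m[φ3→fog] = [5, 8, 9, 9]
r2 m[φ3→sprk] = [9, 9, 8, 8]
r2 m[φ4→wet] = [9, 8, 8, 4]
r2 m[φ4→rain] = [9, 8, 8, 7]
r2 m[φ5→wet] = [1, 3, 5, 6]
r2 m[fog→φ0] = [5, 8, 9, 9]
r2 m[fog→φ3] = [5, 7, 9, 6]
r2 m[sprk→φ3] = [1, 1, 1, 1]
r2 m[wet→φ4] = [1, 3, 5, 6]
r2 m[wet→φ5] = [9, 8, 8, 4]
r2 m[snow→φ1] = [8, 7, 8, 9]
r2 m[snow→φ2] = [9, 9, 9, 4]
r2 m[slip→φ2] = [1, 1, 1, 1]
r2 m[rain→φ0] = [54, 72, 72, 63]
r2 m[rain→φ1] = [45, 72, 32, 49]
r2 m[rain→φ4] = [30, 81, 36, 63]
r3 m[φ0→fog] = [315, 441, 648, 432]
r3 m[φ0→rain] = [45, 81, 36, 63]
r3 m[φ1→snow] = [432, 648, 576, 128]
r3 m[φ1→rain] = [48, 64, 72, 72]
r3 m[φ2→snow] = [8, 7, 8, 9]
r3 m[φ2→slip] = [72, 54, 54, 72]
r3 m[φ3→fog] = [5, 8, 9, 9]
r3 m[φ3→sprk] = [81, 56, 56, 72]
r3 m[φ4→wet] = [441, 288, 648, 252]
r3 m[φ4→rain] = [20, 40, 35, 30]
r3 m[φ5→wet] = [1, 3, 5, 6]
r3 m[fog→φ0] = [5, 8, 9, 9]
r3 m[fog→φ3] = [5, 7, 9, 6]
r3 m[sprk→φ3] = [1, 1, 1, 1]
r3 m[wet→φ4] = [1, 3, 5, 6]
r3 m[wet→φ5] = [9, 8, 8, 4]
r3 m[snow→φ1] = [8, 7, 8, 9]
r3 m[snow→φ2] = [9, 9, 9, 4]
r3 m[slip→φ2] = [1, 1, 1, 1]
r3 m[rain→φ0] = [54, 72, 72, 63]
r3 m[rain→φ1] = [45, 72, 32, 49]
r3 m[rain→φ4] = [30, 81, 36, 63]
r4 m[φ0→fog] = [315, 441, 648, 432]
r4 m[φ0→rain] = [45, 81, 36, 63]
r4 m[φ1→snow] = [432, 648, 576, 128]
r4 m[φ1→rain] = [48, 64, 72, 72]
r4 m[φ2→snow] = [8, 7, 8, 9]
r4 m[φ2→slip] = [72, 54, 54, 72]
r4 m[φ3→fog] = [5, 8, 9, 9]
r4 m[φ3→sprk] = [81, 56, 56, 72]
r4 m[φ4→wet] = [441, 288, 648, 252]
r4 m[φ4→rain] = [20, 40, 35, 30]
r4 m[φ5→wet] = [1, 3, 5, 6]
r4 m[fog→φ0] = [5, 8, 9, 9]
r4 m[fog→φ3] = [315, 441, 648, 432]
r4 m[sprk→φ3] = [1, 1, 1, 1]
r4 m[wet→φ4] = [1, 3, 5, 6]
r4 m[wet→φ5] = [441, 288, 648, 252]
r4 m[snow→φ1] = [8, 7, 8, 9]
r4 m[snow→φ2] = [432, 648, 576, 128]
r4 m[slip→φ2] = [1, 1, 1, 1]
r4 m[rain→φ0] = [960, 2560, 2520, 2160]
r4 m[rain→φ1] = [900, 3240, 1260, 1890]
r4 m[rain→φ4] = [2160, 5184, 2592, 4536]
r5 m[φ0→fog] = [10800, 15360, 23040, 15360]
r5 m[φ0→rain] = [45, 81, 36, 63]
r5 m[φ1→snow] = [19440, 29160, 25920, 5040]
r5 m[φ1→rain] = [48, 64, 72, 72]
r5 m[φ2→snow] = [8, 7, 8, 9]
r5 m[φ2→slip] = [4608, 3240, 3888, 4608]
r5 m[φ3→fog] = [5, 8, 9, 9]
r5 m[φ3→sprk] = [5832, 3888, 3528, 5184]
r5 m[φ4→wet] = [31752, 20736, 41472, 18144]
r5 m[φ4→rain] = [20, 40, 35, 30]
r5 m[φ5→wet] = [1, 3, 5, 6]
r5 m[fog→φ0] = [5, 8, 9, 9]
r5 m[fog→φ3] = [315, 441, 648, 432]
r5 m[sprk→φ3] = [1, 1, 1, 1]
r5 m[wet→φ4] = [1, 3, 5, 6]
r5 m[wet→φ5] = [441, 288, 648, 252]
r5 m[snow→φ1] = [8, 7, 8, 9]
r5 m[snow→φ2] = [432, 648, 576, 128]
r5 m[slip→φ2] = [1, 1, 1, 1]
r5 m[rain→φ0] = [960, 2560, 2520, 2160]
r5 m[rain→φ1] = [900, 3240, 1260, 1890]
r5 m[rain→φ4] = [2160, 5184, 2592, 4536]
r6 m[φ0→fog] = [10800, 15360, 23040, 15360]
r6 m[φ0→rain] = [45, 81, 36, 63]
r6 m[φ1→snow] = [19440, 29160, 25920, 5040]
r6 m[φ1→rain] = [48, 64, 72, 72]
r6 m[φ2→snow] = [8, 7, 8, 9]
r6 m[φ2→slip] = [4608, 3240, 3888, 4608]
r6 m[φ3→fog] = [5, 8, 9, 9]
r6 m[φ3→sprk] = [5832, 3888, 3528, 5184]
r6 m[φ4→wet] = [31752, 20736, 41472, 18144]
r6 m[φ4→rain] = [20, 40, 35, 30]
r6 m[φ5→wet] = [1, 3, 5, 6]
r6 m[fog→φ0] = [5, 8, 9, 9]
r6 m[fog→φ3] = [10800, 15360, 23040, 15360]
r6 m[sprk→φ3] = [1, 1, 1, 1]
r6 m[wet→φ4] = [1, 3, 5, 6]
r6 m[wet→φ5] = [31752, 20736, 41472, 18144]
r6 m[snow→φ1] = [8, 7, 8, 9]
r6 m[snow→φ2] = [19440, 29160, 25920, 5040]
r6 m[slip→φ2] = [1, 1, 1, 1]
r6 m[rain→φ0] = [960, 2560, 2520, 2160]
r6 m[rain→φ1] = [900, 3240, 1260, 1890]
r6 m[rain→φ4] = [2160, 5184, 2592, 4536]
r7 m[φ0→fog] = [10800, 15360, 23040, 15360]
r7 m[φ0→rain] = [45, 81, 36, 63]
r7 m[φ1→snow] = [19440, 29160, 25920, 5040]
r7 m[φ1→rain] = [48, 64, 72, 72]
r7 m[φ2→snow] = [8, 7, 8, 9]
r7 m[φ2→slip] = [207360, 145800, 174960, 207360]
r7 m[φ3→fog] = [5, 8, 9, 9]
r7 m[φ3→sprk] = [207360, 138240, 122880, 184320]
r7 m[φ4→wet] = [31752, 20736, 41472, 18144]
r7 m[φ4→rain] = [20, 40, 35, 30]
r7 m[φ5→wet] = [1, 3, 5, 6]
r7 m[fog→φ0] = [5, 8, 9, 9]
r7 m[fog→φ3] = [10800, 15360, 23040, 15360]
r7 m[sprk→φ3] = [1, 1, 1, 1]
r7 m[wet→φ4] = [1, 3, 5, 6]
r7 m[wet→φ5] = [31752, 20736, 41472, 18144]
r7 m[snow→φ1] = [8, 7, 8, 9]
r7 m[snow→φ2] = [19440, 29160, 25920, 5040]
r7 m[slip→φ2] = [1, 1, 1, 1]
r7 m[rain→φ0] = [960, 2560, 2520, 2160]
r7 m[rain→φ1] = [900, 3240, 1260, 1890]
r7 m[rain→φ4] = [2160, 5184, 2592, 4536]
r8 m[φ0→fog] = [10800, 15360, 23040, 15360]
r8 m[φ0→rain] = [45, 81, 36, 63]
r8 m[φ1→snow] = [19440, 29160, 25920, 5040]
r8 m[φ1→rain] = [48, 64, 72, 72]
r8 m[φ2→snow] = [8, 7, 8, 9]
r8 m[φ2→slip] = [207360, 145800, 174960, 207360]
r8 m[φ3→fog] = [5, 8, 9, 9]
r8 m[φ3→sprk] = [207360, 138240, 122880, 184320]
r8 m[φ4→wet] = [31752, 20736, 41472, 18144]
r8 m[φ4→rain] = [20, 40, 35, 30]
r8 m[φ5→wet] = [1, 3, 5, 6]
r8 m[fog→φ0] = [5, 8, 9, 9]
r8 m[fog→φ3] = [10800, 15360, 23040, 15360]
r8 m[sprk→φ3] = [1, 1, 1, 1]
r8 m[wet→φ4] = [1, 3, 5, 6]
r8 m[wet→φ5] = [31752, 20736, 41472, 18144]
r8 m[snow→φ1] = [8, 7, 8, 9]
r8 m[snow→φ2] = [19440, 29160, 25920, 5040]
r8 m[slip→φ2] = [1, 1, 1, 1]
r8 m[rain→φ0] = [960, 2560, 2520, 2160]
r8 m[rain→φ1] = [900, 3240, 1260, 1890]
r8 m[rain→φ4] = [2160, 5184, 2592, 4536]
fixed point reached at round 8
traceback from fog: (fog=2, sprk=0, wet=2, snow=2, slip=0, rain=1), score=207360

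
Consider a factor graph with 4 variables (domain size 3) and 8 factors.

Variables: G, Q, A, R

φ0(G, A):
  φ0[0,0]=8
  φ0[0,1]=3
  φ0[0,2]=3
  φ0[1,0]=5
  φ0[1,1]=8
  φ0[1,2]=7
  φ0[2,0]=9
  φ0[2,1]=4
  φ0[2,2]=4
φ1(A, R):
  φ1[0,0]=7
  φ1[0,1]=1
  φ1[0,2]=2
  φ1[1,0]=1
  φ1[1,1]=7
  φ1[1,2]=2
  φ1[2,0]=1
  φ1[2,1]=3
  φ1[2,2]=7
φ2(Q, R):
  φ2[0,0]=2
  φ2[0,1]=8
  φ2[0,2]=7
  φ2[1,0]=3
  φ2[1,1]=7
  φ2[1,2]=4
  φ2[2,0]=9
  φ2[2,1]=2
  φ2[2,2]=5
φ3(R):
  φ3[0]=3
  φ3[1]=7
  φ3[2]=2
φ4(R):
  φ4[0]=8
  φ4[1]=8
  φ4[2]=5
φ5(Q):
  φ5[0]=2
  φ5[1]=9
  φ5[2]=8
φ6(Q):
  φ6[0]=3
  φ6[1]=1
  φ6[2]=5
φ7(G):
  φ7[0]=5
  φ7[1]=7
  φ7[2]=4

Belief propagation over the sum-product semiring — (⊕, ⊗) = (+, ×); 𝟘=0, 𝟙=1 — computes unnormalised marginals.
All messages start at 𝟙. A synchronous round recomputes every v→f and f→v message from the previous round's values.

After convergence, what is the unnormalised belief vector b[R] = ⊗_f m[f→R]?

init: all messages = 𝟙 over 3 values
r1 m[φ0→G] = [14, 20, 17]
r1 m[φ0→A] = [22, 15, 14]
r1 m[φ1→A] = [10, 10, 11]
r1 m[φ1→R] = [9, 11, 11]
r1 m[φ2→Q] = [17, 14, 16]
r1 m[φ2→R] = [14, 17, 16]
r1 m[φ3→R] = [3, 7, 2]
r1 m[φ4→R] = [8, 8, 5]
r1 m[φ5→Q] = [2, 9, 8]
r1 m[φ6→Q] = [3, 1, 5]
r1 m[φ7→G] = [5, 7, 4]
r1 m[G→φ0] = [1, 1, 1]
r1 m[G→φ7] = [1, 1, 1]
r1 m[Q→φ2] = [1, 1, 1]
r1 m[Q→φ5] = [1, 1, 1]
r1 m[Q→φ6] = [1, 1, 1]
r1 m[A→φ0] = [1, 1, 1]
r1 m[A→φ1] = [1, 1, 1]
r1 m[R→φ1] = [1, 1, 1]
r1 m[R→φ2] = [1, 1, 1]
r1 m[R→φ3] = [1, 1, 1]
r1 m[R→φ4] = [1, 1, 1]
r2 m[φ0→G] = [14, 20, 17]
r2 m[φ0→A] = [22, 15, 14]
r2 m[φ1→A] = [10, 10, 11]
r2 m[φ1→R] = [9, 11, 11]
r2 m[φ2→Q] = [17, 14, 16]
r2 m[φ2→R] = [14, 17, 16]
r2 m[φ3→R] = [3, 7, 2]
r2 m[φ4→R] = [8, 8, 5]
r2 m[φ5→Q] = [2, 9, 8]
r2 m[φ6→Q] = [3, 1, 5]
r2 m[φ7→G] = [5, 7, 4]
r2 m[G→φ0] = [5, 7, 4]
r2 m[G→φ7] = [14, 20, 17]
r2 m[Q→φ2] = [6, 9, 40]
r2 m[Q→φ5] = [51, 14, 80]
r2 m[Q→φ6] = [34, 126, 128]
r2 m[A→φ0] = [10, 10, 11]
r2 m[A→φ1] = [22, 15, 14]
r2 m[R→φ1] = [336, 952, 160]
r2 m[R→φ2] = [216, 616, 110]
r2 m[R→φ3] = [1008, 1496, 880]
r2 m[R→φ4] = [378, 1309, 352]
r3 m[φ0→G] = [143, 207, 174]
r3 m[φ0→A] = [111, 87, 80]
r3 m[φ1→A] = [3624, 7320, 4312]
r3 m[φ1→R] = [183, 169, 172]
r3 m[φ2→Q] = [6130, 5400, 3726]
r3 m[φ2→R] = [399, 191, 278]
r3 m[φ3→R] = [3, 7, 2]
r3 m[φ4→R] = [8, 8, 5]
r3 m[φ5→Q] = [2, 9, 8]
r3 m[φ6→Q] = [3, 1, 5]
r3 m[φ7→G] = [5, 7, 4]
r3 m[G→φ0] = [5, 7, 4]
r3 m[G→φ7] = [14, 20, 17]
r3 m[Q→φ2] = [6, 9, 40]
r3 m[Q→φ5] = [51, 14, 80]
r3 m[Q→φ6] = [34, 126, 128]
r3 m[A→φ0] = [10, 10, 11]
r3 m[A→φ1] = [22, 15, 14]
r3 m[R→φ1] = [336, 952, 160]
r3 m[R→φ2] = [216, 616, 110]
r3 m[R→φ3] = [1008, 1496, 880]
r3 m[R→φ4] = [378, 1309, 352]
r4 m[φ0→G] = [143, 207, 174]
r4 m[φ0→A] = [111, 87, 80]
r4 m[φ1→A] = [3624, 7320, 4312]
r4 m[φ1→R] = [183, 169, 172]
r4 m[φ2→Q] = [6130, 5400, 3726]
r4 m[φ2→R] = [399, 191, 278]
r4 m[φ3→R] = [3, 7, 2]
r4 m[φ4→R] = [8, 8, 5]
r4 m[φ5→Q] = [2, 9, 8]
r4 m[φ6→Q] = [3, 1, 5]
r4 m[φ7→G] = [5, 7, 4]
r4 m[G→φ0] = [5, 7, 4]
r4 m[G→φ7] = [143, 207, 174]
r4 m[Q→φ2] = [6, 9, 40]
r4 m[Q→φ5] = [18390, 5400, 18630]
r4 m[Q→φ6] = [12260, 48600, 29808]
r4 m[A→φ0] = [3624, 7320, 4312]
r4 m[A→φ1] = [111, 87, 80]
r4 m[R→φ1] = [9576, 10696, 2780]
r4 m[R→φ2] = [4392, 9464, 1720]
r4 m[R→φ3] = [584136, 258232, 239080]
r4 m[R→φ4] = [219051, 225953, 95632]
r5 m[φ0→G] = [63888, 106864, 79144]
r5 m[φ0→A] = [111, 87, 80]
r5 m[φ1→A] = [83288, 90008, 61124]
r5 m[φ1→R] = [944, 960, 956]
r5 m[φ2→Q] = [96536, 86304, 67056]
r5 m[φ2→R] = [399, 191, 278]
r5 m[φ3→R] = [3, 7, 2]
r5 m[φ4→R] = [8, 8, 5]
r5 m[φ5→Q] = [2, 9, 8]
r5 m[φ6→Q] = [3, 1, 5]
r5 m[φ7→G] = [5, 7, 4]
r5 m[G→φ0] = [5, 7, 4]
r5 m[G→φ7] = [143, 207, 174]
r5 m[Q→φ2] = [6, 9, 40]
r5 m[Q→φ5] = [18390, 5400, 18630]
r5 m[Q→φ6] = [12260, 48600, 29808]
r5 m[A→φ0] = [3624, 7320, 4312]
r5 m[A→φ1] = [111, 87, 80]
r5 m[R→φ1] = [9576, 10696, 2780]
r5 m[R→φ2] = [4392, 9464, 1720]
r5 m[R→φ3] = [584136, 258232, 239080]
r5 m[R→φ4] = [219051, 225953, 95632]
r6 m[φ0→G] = [63888, 106864, 79144]
r6 m[φ0→A] = [111, 87, 80]
r6 m[φ1→A] = [83288, 90008, 61124]
r6 m[φ1→R] = [944, 960, 956]
r6 m[φ2→Q] = [96536, 86304, 67056]
r6 m[φ2→R] = [399, 191, 278]
r6 m[φ3→R] = [3, 7, 2]
r6 m[φ4→R] = [8, 8, 5]
r6 m[φ5→Q] = [2, 9, 8]
r6 m[φ6→Q] = [3, 1, 5]
r6 m[φ7→G] = [5, 7, 4]
r6 m[G→φ0] = [5, 7, 4]
r6 m[G→φ7] = [63888, 106864, 79144]
r6 m[Q→φ2] = [6, 9, 40]
r6 m[Q→φ5] = [289608, 86304, 335280]
r6 m[Q→φ6] = [193072, 776736, 536448]
r6 m[A→φ0] = [83288, 90008, 61124]
r6 m[A→φ1] = [111, 87, 80]
r6 m[R→φ1] = [9576, 10696, 2780]
r6 m[R→φ2] = [22656, 53760, 9560]
r6 m[R→φ3] = [3013248, 1466880, 1328840]
r6 m[R→φ4] = [1129968, 1283520, 531536]
r7 m[φ0→G] = [1119700, 1564372, 1354120]
r7 m[φ0→A] = [111, 87, 80]
r7 m[φ1→A] = [83288, 90008, 61124]
r7 m[φ1→R] = [944, 960, 956]
r7 m[φ2→Q] = [542312, 482528, 359224]
r7 m[φ2→R] = [399, 191, 278]
r7 m[φ3→R] = [3, 7, 2]
r7 m[φ4→R] = [8, 8, 5]
r7 m[φ5→Q] = [2, 9, 8]
r7 m[φ6→Q] = [3, 1, 5]
r7 m[φ7→G] = [5, 7, 4]
r7 m[G→φ0] = [5, 7, 4]
r7 m[G→φ7] = [63888, 106864, 79144]
r7 m[Q→φ2] = [6, 9, 40]
r7 m[Q→φ5] = [289608, 86304, 335280]
r7 m[Q→φ6] = [193072, 776736, 536448]
r7 m[A→φ0] = [83288, 90008, 61124]
r7 m[A→φ1] = [111, 87, 80]
r7 m[R→φ1] = [9576, 10696, 2780]
r7 m[R→φ2] = [22656, 53760, 9560]
r7 m[R→φ3] = [3013248, 1466880, 1328840]
r7 m[R→φ4] = [1129968, 1283520, 531536]
r8 m[φ0→G] = [1119700, 1564372, 1354120]
r8 m[φ0→A] = [111, 87, 80]
r8 m[φ1→A] = [83288, 90008, 61124]
r8 m[φ1→R] = [944, 960, 956]
r8 m[φ2→Q] = [542312, 482528, 359224]
r8 m[φ2→R] = [399, 191, 278]
r8 m[φ3→R] = [3, 7, 2]
r8 m[φ4→R] = [8, 8, 5]
r8 m[φ5→Q] = [2, 9, 8]
r8 m[φ6→Q] = [3, 1, 5]
r8 m[φ7→G] = [5, 7, 4]
r8 m[G→φ0] = [5, 7, 4]
r8 m[G→φ7] = [1119700, 1564372, 1354120]
r8 m[Q→φ2] = [6, 9, 40]
r8 m[Q→φ5] = [1626936, 482528, 1796120]
r8 m[Q→φ6] = [1084624, 4342752, 2873792]
r8 m[A→φ0] = [83288, 90008, 61124]
r8 m[A→φ1] = [111, 87, 80]
r8 m[R→φ1] = [9576, 10696, 2780]
r8 m[R→φ2] = [22656, 53760, 9560]
r8 m[R→φ3] = [3013248, 1466880, 1328840]
r8 m[R→φ4] = [1129968, 1283520, 531536]
r9 m[φ0→G] = [1119700, 1564372, 1354120]
r9 m[φ0→A] = [111, 87, 80]
r9 m[φ1→A] = [83288, 90008, 61124]
r9 m[φ1→R] = [944, 960, 956]
r9 m[φ2→Q] = [542312, 482528, 359224]
r9 m[φ2→R] = [399, 191, 278]
r9 m[φ3→R] = [3, 7, 2]
r9 m[φ4→R] = [8, 8, 5]
r9 m[φ5→Q] = [2, 9, 8]
r9 m[φ6→Q] = [3, 1, 5]
r9 m[φ7→G] = [5, 7, 4]
r9 m[G→φ0] = [5, 7, 4]
r9 m[G→φ7] = [1119700, 1564372, 1354120]
r9 m[Q→φ2] = [6, 9, 40]
r9 m[Q→φ5] = [1626936, 482528, 1796120]
r9 m[Q→φ6] = [1084624, 4342752, 2873792]
r9 m[A→φ0] = [83288, 90008, 61124]
r9 m[A→φ1] = [111, 87, 80]
r9 m[R→φ1] = [9576, 10696, 2780]
r9 m[R→φ2] = [22656, 53760, 9560]
r9 m[R→φ3] = [3013248, 1466880, 1328840]
r9 m[R→φ4] = [1129968, 1283520, 531536]
fixed point reached at round 9
b[R] = ⊗ incoming = [9039744, 10268160, 2657680]

b[R] = [9039744, 10268160, 2657680]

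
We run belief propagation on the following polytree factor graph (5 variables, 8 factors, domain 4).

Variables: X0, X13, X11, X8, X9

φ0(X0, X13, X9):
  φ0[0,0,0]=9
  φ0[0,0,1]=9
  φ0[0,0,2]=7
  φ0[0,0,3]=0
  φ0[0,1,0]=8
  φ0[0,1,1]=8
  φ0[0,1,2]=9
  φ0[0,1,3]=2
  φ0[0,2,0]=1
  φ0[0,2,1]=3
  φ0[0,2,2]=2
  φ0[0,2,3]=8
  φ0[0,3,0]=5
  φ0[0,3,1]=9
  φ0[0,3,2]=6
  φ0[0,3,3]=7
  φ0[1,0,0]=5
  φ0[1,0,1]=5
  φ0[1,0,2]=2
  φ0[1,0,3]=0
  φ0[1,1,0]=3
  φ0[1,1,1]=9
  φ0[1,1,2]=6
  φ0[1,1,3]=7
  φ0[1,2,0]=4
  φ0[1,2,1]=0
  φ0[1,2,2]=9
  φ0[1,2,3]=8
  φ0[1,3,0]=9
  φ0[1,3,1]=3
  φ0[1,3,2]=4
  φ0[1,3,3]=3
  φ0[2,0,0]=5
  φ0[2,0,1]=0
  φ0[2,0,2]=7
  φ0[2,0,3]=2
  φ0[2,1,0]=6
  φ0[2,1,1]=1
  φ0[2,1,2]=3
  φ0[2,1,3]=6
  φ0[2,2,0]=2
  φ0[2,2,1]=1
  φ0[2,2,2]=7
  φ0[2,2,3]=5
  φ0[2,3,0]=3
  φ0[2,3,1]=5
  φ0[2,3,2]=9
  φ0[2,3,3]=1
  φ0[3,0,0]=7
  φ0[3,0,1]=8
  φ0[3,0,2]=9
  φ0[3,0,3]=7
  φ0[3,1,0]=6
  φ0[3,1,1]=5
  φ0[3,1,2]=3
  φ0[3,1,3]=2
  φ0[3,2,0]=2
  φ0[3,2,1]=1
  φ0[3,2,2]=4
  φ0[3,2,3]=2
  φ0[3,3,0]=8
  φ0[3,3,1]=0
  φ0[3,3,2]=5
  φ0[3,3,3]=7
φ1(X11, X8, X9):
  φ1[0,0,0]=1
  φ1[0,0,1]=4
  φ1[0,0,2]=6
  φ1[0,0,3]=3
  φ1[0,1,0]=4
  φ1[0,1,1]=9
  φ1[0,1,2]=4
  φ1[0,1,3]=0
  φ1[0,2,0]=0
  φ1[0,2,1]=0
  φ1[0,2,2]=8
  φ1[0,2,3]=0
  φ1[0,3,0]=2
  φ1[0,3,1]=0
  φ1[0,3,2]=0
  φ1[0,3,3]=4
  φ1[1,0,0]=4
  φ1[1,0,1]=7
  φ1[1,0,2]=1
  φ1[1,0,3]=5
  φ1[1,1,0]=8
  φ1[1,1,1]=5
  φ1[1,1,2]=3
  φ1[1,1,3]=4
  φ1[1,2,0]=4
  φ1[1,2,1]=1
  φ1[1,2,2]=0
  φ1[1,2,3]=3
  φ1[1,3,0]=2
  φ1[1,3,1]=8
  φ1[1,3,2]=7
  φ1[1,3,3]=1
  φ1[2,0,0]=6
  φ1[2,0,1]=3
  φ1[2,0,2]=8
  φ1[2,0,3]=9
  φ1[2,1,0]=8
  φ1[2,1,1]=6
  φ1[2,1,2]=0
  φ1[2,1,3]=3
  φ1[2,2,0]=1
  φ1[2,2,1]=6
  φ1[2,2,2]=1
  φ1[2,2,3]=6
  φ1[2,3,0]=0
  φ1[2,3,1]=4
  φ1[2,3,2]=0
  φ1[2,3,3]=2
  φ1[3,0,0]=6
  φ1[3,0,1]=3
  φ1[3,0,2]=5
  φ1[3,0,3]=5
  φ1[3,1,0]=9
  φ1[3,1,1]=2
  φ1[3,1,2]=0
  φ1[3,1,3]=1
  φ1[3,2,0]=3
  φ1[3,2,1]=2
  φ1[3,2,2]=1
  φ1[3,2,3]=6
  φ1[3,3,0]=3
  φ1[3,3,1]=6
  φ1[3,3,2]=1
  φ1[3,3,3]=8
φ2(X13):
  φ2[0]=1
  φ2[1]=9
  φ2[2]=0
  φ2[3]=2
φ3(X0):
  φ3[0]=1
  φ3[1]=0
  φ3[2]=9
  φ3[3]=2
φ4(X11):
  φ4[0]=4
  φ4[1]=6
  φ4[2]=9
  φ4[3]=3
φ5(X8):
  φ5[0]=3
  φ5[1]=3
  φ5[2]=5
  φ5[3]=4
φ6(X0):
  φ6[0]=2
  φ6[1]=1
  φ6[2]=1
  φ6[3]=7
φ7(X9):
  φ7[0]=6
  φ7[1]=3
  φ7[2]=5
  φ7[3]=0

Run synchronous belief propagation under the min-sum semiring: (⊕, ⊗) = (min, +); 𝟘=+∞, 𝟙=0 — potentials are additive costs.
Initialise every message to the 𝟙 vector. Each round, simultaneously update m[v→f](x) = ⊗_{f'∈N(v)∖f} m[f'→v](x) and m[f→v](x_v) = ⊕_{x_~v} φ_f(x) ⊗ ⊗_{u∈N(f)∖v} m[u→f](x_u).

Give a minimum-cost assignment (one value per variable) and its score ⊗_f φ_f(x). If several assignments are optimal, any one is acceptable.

assignment: (X0=1, X13=0, X11=0, X8=1, X9=3); score = 9

init: all messages = 𝟙 over 4 values
r1 m[φ0→X0] = [0, 0, 0, 0]
r1 m[φ0→X13] = [0, 1, 0, 0]
r1 m[φ0→X9] = [1, 0, 2, 0]
r1 m[φ1→X11] = [0, 0, 0, 0]
r1 m[φ1→X8] = [1, 0, 0, 0]
r1 m[φ1→X9] = [0, 0, 0, 0]
r1 m[φ2→X13] = [1, 9, 0, 2]
r1 m[φ3→X0] = [1, 0, 9, 2]
r1 m[φ4→X11] = [4, 6, 9, 3]
r1 m[φ5→X8] = [3, 3, 5, 4]
r1 m[φ6→X0] = [2, 1, 1, 7]
r1 m[φ7→X9] = [6, 3, 5, 0]
r1 m[X0→φ0] = [0, 0, 0, 0]
r1 m[X0→φ3] = [0, 0, 0, 0]
r1 m[X0→φ6] = [0, 0, 0, 0]
r1 m[X13→φ0] = [0, 0, 0, 0]
r1 m[X13→φ2] = [0, 0, 0, 0]
r1 m[X11→φ1] = [0, 0, 0, 0]
r1 m[X11→φ4] = [0, 0, 0, 0]
r1 m[X8→φ1] = [0, 0, 0, 0]
r1 m[X8→φ5] = [0, 0, 0, 0]
r1 m[X9→φ0] = [0, 0, 0, 0]
r1 m[X9→φ1] = [0, 0, 0, 0]
r1 m[X9→φ7] = [0, 0, 0, 0]
r2 m[φ0→X0] = [0, 0, 0, 0]
r2 m[φ0→X13] = [0, 1, 0, 0]
r2 m[φ0→X9] = [1, 0, 2, 0]
r2 m[φ1→X11] = [0, 0, 0, 0]
r2 m[φ1→X8] = [1, 0, 0, 0]
r2 m[φ1→X9] = [0, 0, 0, 0]
r2 m[φ2→X13] = [1, 9, 0, 2]
r2 m[φ3→X0] = [1, 0, 9, 2]
r2 m[φ4→X11] = [4, 6, 9, 3]
r2 m[φ5→X8] = [3, 3, 5, 4]
r2 m[φ6→X0] = [2, 1, 1, 7]
r2 m[φ7→X9] = [6, 3, 5, 0]
r2 m[X0→φ0] = [3, 1, 10, 9]
r2 m[X0→φ3] = [2, 1, 1, 7]
r2 m[X0→φ6] = [1, 0, 9, 2]
r2 m[X13→φ0] = [1, 9, 0, 2]
r2 m[X13→φ2] = [0, 1, 0, 0]
r2 m[X11→φ1] = [4, 6, 9, 3]
r2 m[X11→φ4] = [0, 0, 0, 0]
r2 m[X8→φ1] = [3, 3, 5, 4]
r2 m[X8→φ5] = [1, 0, 0, 0]
r2 m[X9→φ0] = [6, 3, 5, 0]
r2 m[X9→φ1] = [7, 3, 7, 0]
r2 m[X9→φ7] = [1, 0, 2, 0]
r3 m[φ0→X0] = [1, 1, 3, 2]
r3 m[φ0→X13] = [1, 5, 4, 4]
r3 m[φ0→X9] = [4, 1, 4, 2]
r3 m[φ1→X11] = [3, 5, 6, 4]
r3 m[φ1→X8] = [7, 4, 4, 7]
r3 m[φ1→X9] = [8, 8, 6, 7]
r3 m[φ2→X13] = [1, 9, 0, 2]
r3 m[φ3→X0] = [1, 0, 9, 2]
r3 m[φ4→X11] = [4, 6, 9, 3]
r3 m[φ5→X8] = [3, 3, 5, 4]
r3 m[φ6→X0] = [2, 1, 1, 7]
r3 m[φ7→X9] = [6, 3, 5, 0]
r3 m[X0→φ0] = [3, 1, 10, 9]
r3 m[X0→φ3] = [2, 1, 1, 7]
r3 m[X0→φ6] = [1, 0, 9, 2]
r3 m[X13→φ0] = [1, 9, 0, 2]
r3 m[X13→φ2] = [0, 1, 0, 0]
r3 m[X11→φ1] = [4, 6, 9, 3]
r3 m[X11→φ4] = [0, 0, 0, 0]
r3 m[X8→φ1] = [3, 3, 5, 4]
r3 m[X8→φ5] = [1, 0, 0, 0]
r3 m[X9→φ0] = [6, 3, 5, 0]
r3 m[X9→φ1] = [7, 3, 7, 0]
r3 m[X9→φ7] = [1, 0, 2, 0]
r4 m[φ0→X0] = [1, 1, 3, 2]
r4 m[φ0→X13] = [1, 5, 4, 4]
r4 m[φ0→X9] = [4, 1, 4, 2]
r4 m[φ1→X11] = [3, 5, 6, 4]
r4 m[φ1→X8] = [7, 4, 4, 7]
r4 m[φ1→X9] = [8, 8, 6, 7]
r4 m[φ2→X13] = [1, 9, 0, 2]
r4 m[φ3→X0] = [1, 0, 9, 2]
r4 m[φ4→X11] = [4, 6, 9, 3]
r4 m[φ5→X8] = [3, 3, 5, 4]
r4 m[φ6→X0] = [2, 1, 1, 7]
r4 m[φ7→X9] = [6, 3, 5, 0]
r4 m[X0→φ0] = [3, 1, 10, 9]
r4 m[X0→φ3] = [3, 2, 4, 9]
r4 m[X0→φ6] = [2, 1, 12, 4]
r4 m[X13→φ0] = [1, 9, 0, 2]
r4 m[X13→φ2] = [1, 5, 4, 4]
r4 m[X11→φ1] = [4, 6, 9, 3]
r4 m[X11→φ4] = [3, 5, 6, 4]
r4 m[X8→φ1] = [3, 3, 5, 4]
r4 m[X8→φ5] = [7, 4, 4, 7]
r4 m[X9→φ0] = [14, 11, 11, 7]
r4 m[X9→φ1] = [10, 4, 9, 2]
r4 m[X9→φ7] = [12, 9, 10, 9]
r5 m[φ0→X0] = [8, 8, 10, 9]
r5 m[φ0→X13] = [8, 12, 12, 11]
r5 m[φ0→X9] = [4, 1, 4, 2]
r5 m[φ1→X11] = [5, 7, 8, 6]
r5 m[φ1→X8] = [9, 6, 6, 8]
r5 m[φ1→X9] = [8, 8, 6, 7]
r5 m[φ2→X13] = [1, 9, 0, 2]
r5 m[φ3→X0] = [1, 0, 9, 2]
r5 m[φ4→X11] = [4, 6, 9, 3]
r5 m[φ5→X8] = [3, 3, 5, 4]
r5 m[φ6→X0] = [2, 1, 1, 7]
r5 m[φ7→X9] = [6, 3, 5, 0]
r5 m[X0→φ0] = [3, 1, 10, 9]
r5 m[X0→φ3] = [3, 2, 4, 9]
r5 m[X0→φ6] = [2, 1, 12, 4]
r5 m[X13→φ0] = [1, 9, 0, 2]
r5 m[X13→φ2] = [1, 5, 4, 4]
r5 m[X11→φ1] = [4, 6, 9, 3]
r5 m[X11→φ4] = [3, 5, 6, 4]
r5 m[X8→φ1] = [3, 3, 5, 4]
r5 m[X8→φ5] = [7, 4, 4, 7]
r5 m[X9→φ0] = [14, 11, 11, 7]
r5 m[X9→φ1] = [10, 4, 9, 2]
r5 m[X9→φ7] = [12, 9, 10, 9]
r6 m[φ0→X0] = [8, 8, 10, 9]
r6 m[φ0→X13] = [8, 12, 12, 11]
r6 m[φ0→X9] = [4, 1, 4, 2]
r6 m[φ1→X11] = [5, 7, 8, 6]
r6 m[φ1→X8] = [9, 6, 6, 8]
r6 m[φ1→X9] = [8, 8, 6, 7]
r6 m[φ2→X13] = [1, 9, 0, 2]
r6 m[φ3→X0] = [1, 0, 9, 2]
r6 m[φ4→X11] = [4, 6, 9, 3]
r6 m[φ5→X8] = [3, 3, 5, 4]
r6 m[φ6→X0] = [2, 1, 1, 7]
r6 m[φ7→X9] = [6, 3, 5, 0]
r6 m[X0→φ0] = [3, 1, 10, 9]
r6 m[X0→φ3] = [10, 9, 11, 16]
r6 m[X0→φ6] = [9, 8, 19, 11]
r6 m[X13→φ0] = [1, 9, 0, 2]
r6 m[X13→φ2] = [8, 12, 12, 11]
r6 m[X11→φ1] = [4, 6, 9, 3]
r6 m[X11→φ4] = [5, 7, 8, 6]
r6 m[X8→φ1] = [3, 3, 5, 4]
r6 m[X8→φ5] = [9, 6, 6, 8]
r6 m[X9→φ0] = [14, 11, 11, 7]
r6 m[X9→φ1] = [10, 4, 9, 2]
r6 m[X9→φ7] = [12, 9, 10, 9]
r7 m[φ0→X0] = [8, 8, 10, 9]
r7 m[φ0→X13] = [8, 12, 12, 11]
r7 m[φ0→X9] = [4, 1, 4, 2]
r7 m[φ1→X11] = [5, 7, 8, 6]
r7 m[φ1→X8] = [9, 6, 6, 8]
r7 m[φ1→X9] = [8, 8, 6, 7]
r7 m[φ2→X13] = [1, 9, 0, 2]
r7 m[φ3→X0] = [1, 0, 9, 2]
r7 m[φ4→X11] = [4, 6, 9, 3]
r7 m[φ5→X8] = [3, 3, 5, 4]
r7 m[φ6→X0] = [2, 1, 1, 7]
r7 m[φ7→X9] = [6, 3, 5, 0]
r7 m[X0→φ0] = [3, 1, 10, 9]
r7 m[X0→φ3] = [10, 9, 11, 16]
r7 m[X0→φ6] = [9, 8, 19, 11]
r7 m[X13→φ0] = [1, 9, 0, 2]
r7 m[X13→φ2] = [8, 12, 12, 11]
r7 m[X11→φ1] = [4, 6, 9, 3]
r7 m[X11→φ4] = [5, 7, 8, 6]
r7 m[X8→φ1] = [3, 3, 5, 4]
r7 m[X8→φ5] = [9, 6, 6, 8]
r7 m[X9→φ0] = [14, 11, 11, 7]
r7 m[X9→φ1] = [10, 4, 9, 2]
r7 m[X9→φ7] = [12, 9, 10, 9]
fixed point reached at round 7
traceback from X0: (X0=1, X13=0, X11=0, X8=1, X9=3), score=9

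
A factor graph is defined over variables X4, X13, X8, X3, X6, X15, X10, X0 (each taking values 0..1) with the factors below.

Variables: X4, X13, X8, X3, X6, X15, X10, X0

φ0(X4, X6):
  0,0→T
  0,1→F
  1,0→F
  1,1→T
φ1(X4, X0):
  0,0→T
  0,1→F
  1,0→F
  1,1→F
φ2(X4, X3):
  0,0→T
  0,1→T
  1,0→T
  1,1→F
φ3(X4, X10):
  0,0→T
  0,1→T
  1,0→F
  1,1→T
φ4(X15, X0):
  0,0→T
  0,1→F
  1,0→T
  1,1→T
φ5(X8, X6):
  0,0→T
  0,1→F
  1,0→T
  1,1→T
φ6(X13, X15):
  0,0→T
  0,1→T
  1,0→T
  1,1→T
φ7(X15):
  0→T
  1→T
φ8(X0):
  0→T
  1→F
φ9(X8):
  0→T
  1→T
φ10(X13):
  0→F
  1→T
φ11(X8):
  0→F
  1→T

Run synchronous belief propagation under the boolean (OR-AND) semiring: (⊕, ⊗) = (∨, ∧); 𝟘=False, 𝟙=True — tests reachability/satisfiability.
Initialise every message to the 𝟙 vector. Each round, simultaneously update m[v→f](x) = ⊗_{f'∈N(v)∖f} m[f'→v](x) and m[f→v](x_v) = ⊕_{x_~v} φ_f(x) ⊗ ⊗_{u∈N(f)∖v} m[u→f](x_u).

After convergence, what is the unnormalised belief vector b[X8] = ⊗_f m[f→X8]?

b[X8] = [F, T]

init: all messages = 𝟙 over 2 values
r1 m[φ0→X4] = [T, T]
r1 m[φ0→X6] = [T, T]
r1 m[φ1→X4] = [T, F]
r1 m[φ1→X0] = [T, F]
r1 m[φ2→X4] = [T, T]
r1 m[φ2→X3] = [T, T]
r1 m[φ3→X4] = [T, T]
r1 m[φ3→X10] = [T, T]
r1 m[φ4→X15] = [T, T]
r1 m[φ4→X0] = [T, T]
r1 m[φ5→X8] = [T, T]
r1 m[φ5→X6] = [T, T]
r1 m[φ6→X13] = [T, T]
r1 m[φ6→X15] = [T, T]
r1 m[φ7→X15] = [T, T]
r1 m[φ8→X0] = [T, F]
r1 m[φ9→X8] = [T, T]
r1 m[φ10→X13] = [F, T]
r1 m[φ11→X8] = [F, T]
r1 m[X4→φ0] = [T, T]
r1 m[X4→φ1] = [T, T]
r1 m[X4→φ2] = [T, T]
r1 m[X4→φ3] = [T, T]
r1 m[X13→φ6] = [T, T]
r1 m[X13→φ10] = [T, T]
r1 m[X8→φ5] = [T, T]
r1 m[X8→φ9] = [T, T]
r1 m[X8→φ11] = [T, T]
r1 m[X3→φ2] = [T, T]
r1 m[X6→φ0] = [T, T]
r1 m[X6→φ5] = [T, T]
r1 m[X15→φ4] = [T, T]
r1 m[X15→φ6] = [T, T]
r1 m[X15→φ7] = [T, T]
r1 m[X10→φ3] = [T, T]
r1 m[X0→φ1] = [T, T]
r1 m[X0→φ4] = [T, T]
r1 m[X0→φ8] = [T, T]
r2 m[φ0→X4] = [T, T]
r2 m[φ0→X6] = [T, T]
r2 m[φ1→X4] = [T, F]
r2 m[φ1→X0] = [T, F]
r2 m[φ2→X4] = [T, T]
r2 m[φ2→X3] = [T, T]
r2 m[φ3→X4] = [T, T]
r2 m[φ3→X10] = [T, T]
r2 m[φ4→X15] = [T, T]
r2 m[φ4→X0] = [T, T]
r2 m[φ5→X8] = [T, T]
r2 m[φ5→X6] = [T, T]
r2 m[φ6→X13] = [T, T]
r2 m[φ6→X15] = [T, T]
r2 m[φ7→X15] = [T, T]
r2 m[φ8→X0] = [T, F]
r2 m[φ9→X8] = [T, T]
r2 m[φ10→X13] = [F, T]
r2 m[φ11→X8] = [F, T]
r2 m[X4→φ0] = [T, F]
r2 m[X4→φ1] = [T, T]
r2 m[X4→φ2] = [T, F]
r2 m[X4→φ3] = [T, F]
r2 m[X13→φ6] = [F, T]
r2 m[X13→φ10] = [T, T]
r2 m[X8→φ5] = [F, T]
r2 m[X8→φ9] = [F, T]
r2 m[X8→φ11] = [T, T]
r2 m[X3→φ2] = [T, T]
r2 m[X6→φ0] = [T, T]
r2 m[X6→φ5] = [T, T]
r2 m[X15→φ4] = [T, T]
r2 m[X15→φ6] = [T, T]
r2 m[X15→φ7] = [T, T]
r2 m[X10→φ3] = [T, T]
r2 m[X0→φ1] = [T, F]
r2 m[X0→φ4] = [T, F]
r2 m[X0→φ8] = [T, F]
r3 m[φ0→X4] = [T, T]
r3 m[φ0→X6] = [T, F]
r3 m[φ1→X4] = [T, F]
r3 m[φ1→X0] = [T, F]
r3 m[φ2→X4] = [T, T]
r3 m[φ2→X3] = [T, T]
r3 m[φ3→X4] = [T, T]
r3 m[φ3→X10] = [T, T]
r3 m[φ4→X15] = [T, T]
r3 m[φ4→X0] = [T, T]
r3 m[φ5→X8] = [T, T]
r3 m[φ5→X6] = [T, T]
r3 m[φ6→X13] = [T, T]
r3 m[φ6→X15] = [T, T]
r3 m[φ7→X15] = [T, T]
r3 m[φ8→X0] = [T, F]
r3 m[φ9→X8] = [T, T]
r3 m[φ10→X13] = [F, T]
r3 m[φ11→X8] = [F, T]
r3 m[X4→φ0] = [T, F]
r3 m[X4→φ1] = [T, T]
r3 m[X4→φ2] = [T, F]
r3 m[X4→φ3] = [T, F]
r3 m[X13→φ6] = [F, T]
r3 m[X13→φ10] = [T, T]
r3 m[X8→φ5] = [F, T]
r3 m[X8→φ9] = [F, T]
r3 m[X8→φ11] = [T, T]
r3 m[X3→φ2] = [T, T]
r3 m[X6→φ0] = [T, T]
r3 m[X6→φ5] = [T, T]
r3 m[X15→φ4] = [T, T]
r3 m[X15→φ6] = [T, T]
r3 m[X15→φ7] = [T, T]
r3 m[X10→φ3] = [T, T]
r3 m[X0→φ1] = [T, F]
r3 m[X0→φ4] = [T, F]
r3 m[X0→φ8] = [T, F]
r4 m[φ0→X4] = [T, T]
r4 m[φ0→X6] = [T, F]
r4 m[φ1→X4] = [T, F]
r4 m[φ1→X0] = [T, F]
r4 m[φ2→X4] = [T, T]
r4 m[φ2→X3] = [T, T]
r4 m[φ3→X4] = [T, T]
r4 m[φ3→X10] = [T, T]
r4 m[φ4→X15] = [T, T]
r4 m[φ4→X0] = [T, T]
r4 m[φ5→X8] = [T, T]
r4 m[φ5→X6] = [T, T]
r4 m[φ6→X13] = [T, T]
r4 m[φ6→X15] = [T, T]
r4 m[φ7→X15] = [T, T]
r4 m[φ8→X0] = [T, F]
r4 m[φ9→X8] = [T, T]
r4 m[φ10→X13] = [F, T]
r4 m[φ11→X8] = [F, T]
r4 m[X4→φ0] = [T, F]
r4 m[X4→φ1] = [T, T]
r4 m[X4→φ2] = [T, F]
r4 m[X4→φ3] = [T, F]
r4 m[X13→φ6] = [F, T]
r4 m[X13→φ10] = [T, T]
r4 m[X8→φ5] = [F, T]
r4 m[X8→φ9] = [F, T]
r4 m[X8→φ11] = [T, T]
r4 m[X3→φ2] = [T, T]
r4 m[X6→φ0] = [T, T]
r4 m[X6→φ5] = [T, F]
r4 m[X15→φ4] = [T, T]
r4 m[X15→φ6] = [T, T]
r4 m[X15→φ7] = [T, T]
r4 m[X10→φ3] = [T, T]
r4 m[X0→φ1] = [T, F]
r4 m[X0→φ4] = [T, F]
r4 m[X0→φ8] = [T, F]
r5 m[φ0→X4] = [T, T]
r5 m[φ0→X6] = [T, F]
r5 m[φ1→X4] = [T, F]
r5 m[φ1→X0] = [T, F]
r5 m[φ2→X4] = [T, T]
r5 m[φ2→X3] = [T, T]
r5 m[φ3→X4] = [T, T]
r5 m[φ3→X10] = [T, T]
r5 m[φ4→X15] = [T, T]
r5 m[φ4→X0] = [T, T]
r5 m[φ5→X8] = [T, T]
r5 m[φ5→X6] = [T, T]
r5 m[φ6→X13] = [T, T]
r5 m[φ6→X15] = [T, T]
r5 m[φ7→X15] = [T, T]
r5 m[φ8→X0] = [T, F]
r5 m[φ9→X8] = [T, T]
r5 m[φ10→X13] = [F, T]
r5 m[φ11→X8] = [F, T]
r5 m[X4→φ0] = [T, F]
r5 m[X4→φ1] = [T, T]
r5 m[X4→φ2] = [T, F]
r5 m[X4→φ3] = [T, F]
r5 m[X13→φ6] = [F, T]
r5 m[X13→φ10] = [T, T]
r5 m[X8→φ5] = [F, T]
r5 m[X8→φ9] = [F, T]
r5 m[X8→φ11] = [T, T]
r5 m[X3→φ2] = [T, T]
r5 m[X6→φ0] = [T, T]
r5 m[X6→φ5] = [T, F]
r5 m[X15→φ4] = [T, T]
r5 m[X15→φ6] = [T, T]
r5 m[X15→φ7] = [T, T]
r5 m[X10→φ3] = [T, T]
r5 m[X0→φ1] = [T, F]
r5 m[X0→φ4] = [T, F]
r5 m[X0→φ8] = [T, F]
fixed point reached at round 5
b[X8] = ⊗ incoming = [F, T]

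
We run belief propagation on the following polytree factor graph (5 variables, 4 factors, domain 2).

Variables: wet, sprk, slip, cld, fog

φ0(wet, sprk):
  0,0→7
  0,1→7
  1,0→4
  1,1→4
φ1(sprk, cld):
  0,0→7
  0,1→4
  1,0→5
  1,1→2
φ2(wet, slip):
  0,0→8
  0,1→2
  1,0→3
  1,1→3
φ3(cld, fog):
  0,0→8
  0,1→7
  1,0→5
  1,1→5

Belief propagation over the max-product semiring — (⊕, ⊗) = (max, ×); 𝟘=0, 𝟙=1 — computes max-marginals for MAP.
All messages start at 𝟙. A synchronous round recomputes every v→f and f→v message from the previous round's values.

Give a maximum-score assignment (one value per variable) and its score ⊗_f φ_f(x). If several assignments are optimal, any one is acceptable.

assignment: (wet=0, sprk=0, slip=0, cld=0, fog=0); score = 3136

init: all messages = 𝟙 over 2 values
r1 m[φ0→wet] = [7, 4]
r1 m[φ0→sprk] = [7, 7]
r1 m[φ1→sprk] = [7, 5]
r1 m[φ1→cld] = [7, 4]
r1 m[φ2→wet] = [8, 3]
r1 m[φ2→slip] = [8, 3]
r1 m[φ3→cld] = [8, 5]
r1 m[φ3→fog] = [8, 7]
r1 m[wet→φ0] = [1, 1]
r1 m[wet→φ2] = [1, 1]
r1 m[sprk→φ0] = [1, 1]
r1 m[sprk→φ1] = [1, 1]
r1 m[slip→φ2] = [1, 1]
r1 m[cld→φ1] = [1, 1]
r1 m[cld→φ3] = [1, 1]
r1 m[fog→φ3] = [1, 1]
r2 m[φ0→wet] = [7, 4]
r2 m[φ0→sprk] = [7, 7]
r2 m[φ1→sprk] = [7, 5]
r2 m[φ1→cld] = [7, 4]
r2 m[φ2→wet] = [8, 3]
r2 m[φ2→slip] = [8, 3]
r2 m[φ3→cld] = [8, 5]
r2 m[φ3→fog] = [8, 7]
r2 m[wet→φ0] = [8, 3]
r2 m[wet→φ2] = [7, 4]
r2 m[sprk→φ0] = [7, 5]
r2 m[sprk→φ1] = [7, 7]
r2 m[slip→φ2] = [1, 1]
r2 m[cld→φ1] = [8, 5]
r2 m[cld→φ3] = [7, 4]
r2 m[fog→φ3] = [1, 1]
r3 m[φ0→wet] = [49, 28]
r3 m[φ0→sprk] = [56, 56]
r3 m[φ1→sprk] = [56, 40]
r3 m[φ1→cld] = [49, 28]
r3 m[φ2→wet] = [8, 3]
r3 m[φ2→slip] = [56, 14]
r3 m[φ3→cld] = [8, 5]
r3 m[φ3→fog] = [56, 49]
r3 m[wet→φ0] = [8, 3]
r3 m[wet→φ2] = [7, 4]
r3 m[sprk→φ0] = [7, 5]
r3 m[sprk→φ1] = [7, 7]
r3 m[slip→φ2] = [1, 1]
r3 m[cld→φ1] = [8, 5]
r3 m[cld→φ3] = [7, 4]
r3 m[fog→φ3] = [1, 1]
r4 m[φ0→wet] = [49, 28]
r4 m[φ0→sprk] = [56, 56]
r4 m[φ1→sprk] = [56, 40]
r4 m[φ1→cld] = [49, 28]
r4 m[φ2→wet] = [8, 3]
r4 m[φ2→slip] = [56, 14]
r4 m[φ3→cld] = [8, 5]
r4 m[φ3→fog] = [56, 49]
r4 m[wet→φ0] = [8, 3]
r4 m[wet→φ2] = [49, 28]
r4 m[sprk→φ0] = [56, 40]
r4 m[sprk→φ1] = [56, 56]
r4 m[slip→φ2] = [1, 1]
r4 m[cld→φ1] = [8, 5]
r4 m[cld→φ3] = [49, 28]
r4 m[fog→φ3] = [1, 1]
r5 m[φ0→wet] = [392, 224]
r5 m[φ0→sprk] = [56, 56]
r5 m[φ1→sprk] = [56, 40]
r5 m[φ1→cld] = [392, 224]
r5 m[φ2→wet] = [8, 3]
r5 m[φ2→slip] = [392, 98]
r5 m[φ3→cld] = [8, 5]
r5 m[φ3→fog] = [392, 343]
r5 m[wet→φ0] = [8, 3]
r5 m[wet→φ2] = [49, 28]
r5 m[sprk→φ0] = [56, 40]
r5 m[sprk→φ1] = [56, 56]
r5 m[slip→φ2] = [1, 1]
r5 m[cld→φ1] = [8, 5]
r5 m[cld→φ3] = [49, 28]
r5 m[fog→φ3] = [1, 1]
r6 m[φ0→wet] = [392, 224]
r6 m[φ0→sprk] = [56, 56]
r6 m[φ1→sprk] = [56, 40]
r6 m[φ1→cld] = [392, 224]
r6 m[φ2→wet] = [8, 3]
r6 m[φ2→slip] = [392, 98]
r6 m[φ3→cld] = [8, 5]
r6 m[φ3→fog] = [392, 343]
r6 m[wet→φ0] = [8, 3]
r6 m[wet→φ2] = [392, 224]
r6 m[sprk→φ0] = [56, 40]
r6 m[sprk→φ1] = [56, 56]
r6 m[slip→φ2] = [1, 1]
r6 m[cld→φ1] = [8, 5]
r6 m[cld→φ3] = [392, 224]
r6 m[fog→φ3] = [1, 1]
r7 m[φ0→wet] = [392, 224]
r7 m[φ0→sprk] = [56, 56]
r7 m[φ1→sprk] = [56, 40]
r7 m[φ1→cld] = [392, 224]
r7 m[φ2→wet] = [8, 3]
r7 m[φ2→slip] = [3136, 784]
r7 m[φ3→cld] = [8, 5]
r7 m[φ3→fog] = [3136, 2744]
r7 m[wet→φ0] = [8, 3]
r7 m[wet→φ2] = [392, 224]
r7 m[sprk→φ0] = [56, 40]
r7 m[sprk→φ1] = [56, 56]
r7 m[slip→φ2] = [1, 1]
r7 m[cld→φ1] = [8, 5]
r7 m[cld→φ3] = [392, 224]
r7 m[fog→φ3] = [1, 1]
r8 m[φ0→wet] = [392, 224]
r8 m[φ0→sprk] = [56, 56]
r8 m[φ1→sprk] = [56, 40]
r8 m[φ1→cld] = [392, 224]
r8 m[φ2→wet] = [8, 3]
r8 m[φ2→slip] = [3136, 784]
r8 m[φ3→cld] = [8, 5]
r8 m[φ3→fog] = [3136, 2744]
r8 m[wet→φ0] = [8, 3]
r8 m[wet→φ2] = [392, 224]
r8 m[sprk→φ0] = [56, 40]
r8 m[sprk→φ1] = [56, 56]
r8 m[slip→φ2] = [1, 1]
r8 m[cld→φ1] = [8, 5]
r8 m[cld→φ3] = [392, 224]
r8 m[fog→φ3] = [1, 1]
fixed point reached at round 8
traceback from wet: (wet=0, sprk=0, slip=0, cld=0, fog=0), score=3136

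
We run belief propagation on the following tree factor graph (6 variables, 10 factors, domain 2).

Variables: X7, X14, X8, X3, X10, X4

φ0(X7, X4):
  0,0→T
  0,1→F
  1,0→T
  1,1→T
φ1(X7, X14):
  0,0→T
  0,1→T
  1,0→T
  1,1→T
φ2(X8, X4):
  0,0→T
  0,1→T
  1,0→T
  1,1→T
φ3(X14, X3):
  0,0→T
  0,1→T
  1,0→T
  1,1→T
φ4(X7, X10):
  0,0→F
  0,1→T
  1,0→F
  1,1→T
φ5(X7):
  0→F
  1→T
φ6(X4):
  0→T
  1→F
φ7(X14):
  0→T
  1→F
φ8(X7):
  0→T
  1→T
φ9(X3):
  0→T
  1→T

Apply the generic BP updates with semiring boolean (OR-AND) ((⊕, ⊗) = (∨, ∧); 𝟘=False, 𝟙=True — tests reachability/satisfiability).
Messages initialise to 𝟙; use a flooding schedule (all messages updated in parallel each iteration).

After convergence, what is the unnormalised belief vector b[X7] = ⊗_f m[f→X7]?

b[X7] = [F, T]

init: all messages = 𝟙 over 2 values
r1 m[φ0→X7] = [T, T]
r1 m[φ0→X4] = [T, T]
r1 m[φ1→X7] = [T, T]
r1 m[φ1→X14] = [T, T]
r1 m[φ2→X8] = [T, T]
r1 m[φ2→X4] = [T, T]
r1 m[φ3→X14] = [T, T]
r1 m[φ3→X3] = [T, T]
r1 m[φ4→X7] = [T, T]
r1 m[φ4→X10] = [F, T]
r1 m[φ5→X7] = [F, T]
r1 m[φ6→X4] = [T, F]
r1 m[φ7→X14] = [T, F]
r1 m[φ8→X7] = [T, T]
r1 m[φ9→X3] = [T, T]
r1 m[X7→φ0] = [T, T]
r1 m[X7→φ1] = [T, T]
r1 m[X7→φ4] = [T, T]
r1 m[X7→φ5] = [T, T]
r1 m[X7→φ8] = [T, T]
r1 m[X14→φ1] = [T, T]
r1 m[X14→φ3] = [T, T]
r1 m[X14→φ7] = [T, T]
r1 m[X8→φ2] = [T, T]
r1 m[X3→φ3] = [T, T]
r1 m[X3→φ9] = [T, T]
r1 m[X10→φ4] = [T, T]
r1 m[X4→φ0] = [T, T]
r1 m[X4→φ2] = [T, T]
r1 m[X4→φ6] = [T, T]
r2 m[φ0→X7] = [T, T]
r2 m[φ0→X4] = [T, T]
r2 m[φ1→X7] = [T, T]
r2 m[φ1→X14] = [T, T]
r2 m[φ2→X8] = [T, T]
r2 m[φ2→X4] = [T, T]
r2 m[φ3→X14] = [T, T]
r2 m[φ3→X3] = [T, T]
r2 m[φ4→X7] = [T, T]
r2 m[φ4→X10] = [F, T]
r2 m[φ5→X7] = [F, T]
r2 m[φ6→X4] = [T, F]
r2 m[φ7→X14] = [T, F]
r2 m[φ8→X7] = [T, T]
r2 m[φ9→X3] = [T, T]
r2 m[X7→φ0] = [F, T]
r2 m[X7→φ1] = [F, T]
r2 m[X7→φ4] = [F, T]
r2 m[X7→φ5] = [T, T]
r2 m[X7→φ8] = [F, T]
r2 m[X14→φ1] = [T, F]
r2 m[X14→φ3] = [T, F]
r2 m[X14→φ7] = [T, T]
r2 m[X8→φ2] = [T, T]
r2 m[X3→φ3] = [T, T]
r2 m[X3→φ9] = [T, T]
r2 m[X10→φ4] = [T, T]
r2 m[X4→φ0] = [T, F]
r2 m[X4→φ2] = [T, F]
r2 m[X4→φ6] = [T, T]
r3 m[φ0→X7] = [T, T]
r3 m[φ0→X4] = [T, T]
r3 m[φ1→X7] = [T, T]
r3 m[φ1→X14] = [T, T]
r3 m[φ2→X8] = [T, T]
r3 m[φ2→X4] = [T, T]
r3 m[φ3→X14] = [T, T]
r3 m[φ3→X3] = [T, T]
r3 m[φ4→X7] = [T, T]
r3 m[φ4→X10] = [F, T]
r3 m[φ5→X7] = [F, T]
r3 m[φ6→X4] = [T, F]
r3 m[φ7→X14] = [T, F]
r3 m[φ8→X7] = [T, T]
r3 m[φ9→X3] = [T, T]
r3 m[X7→φ0] = [F, T]
r3 m[X7→φ1] = [F, T]
r3 m[X7→φ4] = [F, T]
r3 m[X7→φ5] = [T, T]
r3 m[X7→φ8] = [F, T]
r3 m[X14→φ1] = [T, F]
r3 m[X14→φ3] = [T, F]
r3 m[X14→φ7] = [T, T]
r3 m[X8→φ2] = [T, T]
r3 m[X3→φ3] = [T, T]
r3 m[X3→φ9] = [T, T]
r3 m[X10→φ4] = [T, T]
r3 m[X4→φ0] = [T, F]
r3 m[X4→φ2] = [T, F]
r3 m[X4→φ6] = [T, T]
fixed point reached at round 3
b[X7] = ⊗ incoming = [F, T]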